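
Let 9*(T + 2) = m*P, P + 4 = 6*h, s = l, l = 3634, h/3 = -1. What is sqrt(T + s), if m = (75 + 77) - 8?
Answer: 4*sqrt(205) ≈ 57.271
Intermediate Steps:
h = -3 (h = 3*(-1) = -3)
m = 144 (m = 152 - 8 = 144)
s = 3634
P = -22 (P = -4 + 6*(-3) = -4 - 18 = -22)
T = -354 (T = -2 + (144*(-22))/9 = -2 + (1/9)*(-3168) = -2 - 352 = -354)
sqrt(T + s) = sqrt(-354 + 3634) = sqrt(3280) = 4*sqrt(205)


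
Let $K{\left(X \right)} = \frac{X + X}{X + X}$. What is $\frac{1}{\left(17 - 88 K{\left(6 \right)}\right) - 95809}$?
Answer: $- \frac{1}{95880} \approx -1.043 \cdot 10^{-5}$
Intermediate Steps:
$K{\left(X \right)} = 1$ ($K{\left(X \right)} = \frac{2 X}{2 X} = 2 X \frac{1}{2 X} = 1$)
$\frac{1}{\left(17 - 88 K{\left(6 \right)}\right) - 95809} = \frac{1}{\left(17 - 88\right) - 95809} = \frac{1}{-71 - 95809} = \frac{1}{-95880} = - \frac{1}{95880}$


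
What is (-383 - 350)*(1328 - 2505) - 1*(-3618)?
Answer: 866359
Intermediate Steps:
(-383 - 350)*(1328 - 2505) - 1*(-3618) = -733*(-1177) + 3618 = 862741 + 3618 = 866359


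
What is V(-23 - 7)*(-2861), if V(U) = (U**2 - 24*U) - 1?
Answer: -4631959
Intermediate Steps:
V(U) = -1 + U**2 - 24*U
V(-23 - 7)*(-2861) = (-1 + (-23 - 7)**2 - 24*(-23 - 7))*(-2861) = (-1 + (-30)**2 - 24*(-30))*(-2861) = (-1 + 900 + 720)*(-2861) = 1619*(-2861) = -4631959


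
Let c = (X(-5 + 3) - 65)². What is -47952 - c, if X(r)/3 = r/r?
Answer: -51796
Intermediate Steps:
X(r) = 3 (X(r) = 3*(r/r) = 3*1 = 3)
c = 3844 (c = (3 - 65)² = (-62)² = 3844)
-47952 - c = -47952 - 1*3844 = -47952 - 3844 = -51796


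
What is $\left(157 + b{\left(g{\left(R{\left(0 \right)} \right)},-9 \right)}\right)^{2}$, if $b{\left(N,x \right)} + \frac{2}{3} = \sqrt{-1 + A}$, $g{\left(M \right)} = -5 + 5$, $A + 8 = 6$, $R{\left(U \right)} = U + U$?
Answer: $\frac{219934}{9} + \frac{938 i \sqrt{3}}{3} \approx 24437.0 + 541.55 i$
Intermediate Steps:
$R{\left(U \right)} = 2 U$
$A = -2$ ($A = -8 + 6 = -2$)
$g{\left(M \right)} = 0$
$b{\left(N,x \right)} = - \frac{2}{3} + i \sqrt{3}$ ($b{\left(N,x \right)} = - \frac{2}{3} + \sqrt{-1 - 2} = - \frac{2}{3} + \sqrt{-3} = - \frac{2}{3} + i \sqrt{3}$)
$\left(157 + b{\left(g{\left(R{\left(0 \right)} \right)},-9 \right)}\right)^{2} = \left(157 - \left(\frac{2}{3} - i \sqrt{3}\right)\right)^{2} = \left(\frac{469}{3} + i \sqrt{3}\right)^{2}$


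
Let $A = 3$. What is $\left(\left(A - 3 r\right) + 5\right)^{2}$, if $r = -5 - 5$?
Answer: $1444$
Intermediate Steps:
$r = -10$ ($r = -5 - 5 = -10$)
$\left(\left(A - 3 r\right) + 5\right)^{2} = \left(\left(3 - -30\right) + 5\right)^{2} = \left(\left(3 + 30\right) + 5\right)^{2} = \left(33 + 5\right)^{2} = 38^{2} = 1444$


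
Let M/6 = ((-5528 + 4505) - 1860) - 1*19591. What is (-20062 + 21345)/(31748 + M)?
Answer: -1283/103096 ≈ -0.012445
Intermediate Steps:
M = -134844 (M = 6*(((-5528 + 4505) - 1860) - 1*19591) = 6*((-1023 - 1860) - 19591) = 6*(-2883 - 19591) = 6*(-22474) = -134844)
(-20062 + 21345)/(31748 + M) = (-20062 + 21345)/(31748 - 134844) = 1283/(-103096) = 1283*(-1/103096) = -1283/103096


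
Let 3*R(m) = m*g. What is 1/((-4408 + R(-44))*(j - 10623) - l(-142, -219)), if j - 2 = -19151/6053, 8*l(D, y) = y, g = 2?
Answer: 145272/6848555560565 ≈ 2.1212e-8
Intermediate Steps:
R(m) = 2*m/3 (R(m) = (m*2)/3 = (2*m)/3 = 2*m/3)
l(D, y) = y/8
j = -7045/6053 (j = 2 - 19151/6053 = -7045/6053 ≈ -1.1639)
1/((-4408 + R(-44))*(j - 10623) - l(-142, -219)) = 1/((-4408 + (2/3)*(-44))*(-7045/6053 - 10623) - (-219)/8) = 1/((-4408 - 88/3)*(-64308064/6053) - 1*(-219/8)) = 1/(-13312/3*(-64308064/6053) + 219/8) = 1/(856068947968/18159 + 219/8) = 1/(6848555560565/145272) = 145272/6848555560565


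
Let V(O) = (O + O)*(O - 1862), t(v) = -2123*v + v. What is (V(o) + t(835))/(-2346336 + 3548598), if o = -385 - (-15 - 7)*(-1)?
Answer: 12516/200377 ≈ 0.062462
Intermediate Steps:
t(v) = -2122*v
o = -407 (o = -385 - (-22)*(-1) = -385 - 1*22 = -385 - 22 = -407)
V(O) = 2*O*(-1862 + O) (V(O) = (2*O)*(-1862 + O) = 2*O*(-1862 + O))
(V(o) + t(835))/(-2346336 + 3548598) = (2*(-407)*(-1862 - 407) - 2122*835)/(-2346336 + 3548598) = (2*(-407)*(-2269) - 1771870)/1202262 = (1846966 - 1771870)*(1/1202262) = 75096*(1/1202262) = 12516/200377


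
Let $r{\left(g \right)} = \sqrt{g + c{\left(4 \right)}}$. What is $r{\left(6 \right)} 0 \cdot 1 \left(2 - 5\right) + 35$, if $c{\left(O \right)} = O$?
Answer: $35$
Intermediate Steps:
$r{\left(g \right)} = \sqrt{4 + g}$ ($r{\left(g \right)} = \sqrt{g + 4} = \sqrt{4 + g}$)
$r{\left(6 \right)} 0 \cdot 1 \left(2 - 5\right) + 35 = \sqrt{4 + 6} \cdot 0 \cdot 1 \left(2 - 5\right) + 35 = \sqrt{10} \cdot 0 \left(2 - 5\right) + 35 = \sqrt{10} \cdot 0 \left(-3\right) + 35 = \sqrt{10} \cdot 0 + 35 = 0 + 35 = 35$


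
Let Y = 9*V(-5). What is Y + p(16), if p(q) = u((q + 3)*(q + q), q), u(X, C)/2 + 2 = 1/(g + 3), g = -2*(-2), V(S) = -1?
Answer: -89/7 ≈ -12.714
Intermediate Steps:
g = 4
Y = -9 (Y = 9*(-1) = -9)
u(X, C) = -26/7 (u(X, C) = -4 + 2/(4 + 3) = -4 + 2/7 = -26/7)
p(q) = -26/7
Y + p(16) = -9 - 26/7 = -89/7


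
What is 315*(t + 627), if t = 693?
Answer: 415800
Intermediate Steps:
315*(t + 627) = 315*(693 + 627) = 315*1320 = 415800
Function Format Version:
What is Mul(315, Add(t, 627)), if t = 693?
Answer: 415800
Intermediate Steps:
Mul(315, Add(t, 627)) = Mul(315, Add(693, 627)) = Mul(315, 1320) = 415800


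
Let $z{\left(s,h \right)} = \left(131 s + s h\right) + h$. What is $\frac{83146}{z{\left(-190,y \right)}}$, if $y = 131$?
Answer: $- \frac{83146}{49649} \approx -1.6747$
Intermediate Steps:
$z{\left(s,h \right)} = h + 131 s + h s$ ($z{\left(s,h \right)} = \left(131 s + h s\right) + h = h + 131 s + h s$)
$\frac{83146}{z{\left(-190,y \right)}} = \frac{83146}{131 + 131 \left(-190\right) + 131 \left(-190\right)} = \frac{83146}{131 - 24890 - 24890} = \frac{83146}{-49649} = 83146 \left(- \frac{1}{49649}\right) = - \frac{83146}{49649}$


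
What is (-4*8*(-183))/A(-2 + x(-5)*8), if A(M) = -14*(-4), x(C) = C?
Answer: 732/7 ≈ 104.57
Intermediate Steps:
A(M) = 56
(-4*8*(-183))/A(-2 + x(-5)*8) = (-4*8*(-183))/56 = -32*(-183)*(1/56) = 5856*(1/56) = 732/7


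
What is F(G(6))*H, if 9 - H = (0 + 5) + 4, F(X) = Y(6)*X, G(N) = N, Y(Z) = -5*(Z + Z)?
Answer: 0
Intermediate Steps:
Y(Z) = -10*Z
F(X) = -60*X (F(X) = (-10*6)*X = -60*X)
H = 0 (H = 9 - ((0 + 5) + 4) = 9 - (5 + 4) = 9 - 1*9 = 9 - 9 = 0)
F(G(6))*H = -60*6*0 = -360*0 = 0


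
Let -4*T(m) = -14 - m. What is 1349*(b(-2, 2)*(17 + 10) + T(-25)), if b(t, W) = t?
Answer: -306223/4 ≈ -76556.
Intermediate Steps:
T(m) = 7/2 + m/4 (T(m) = -(-14 - m)/4 = 7/2 + m/4)
1349*(b(-2, 2)*(17 + 10) + T(-25)) = 1349*(-2*(17 + 10) + (7/2 + (¼)*(-25))) = 1349*(-2*27 + (7/2 - 25/4)) = 1349*(-54 - 11/4) = 1349*(-227/4) = -306223/4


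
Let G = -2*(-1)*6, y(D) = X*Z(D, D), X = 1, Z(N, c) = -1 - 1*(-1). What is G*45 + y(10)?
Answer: 540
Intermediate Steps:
Z(N, c) = 0 (Z(N, c) = -1 + 1 = 0)
y(D) = 0 (y(D) = 1*0 = 0)
G = 12 (G = 2*6 = 12)
G*45 + y(10) = 12*45 + 0 = 540 + 0 = 540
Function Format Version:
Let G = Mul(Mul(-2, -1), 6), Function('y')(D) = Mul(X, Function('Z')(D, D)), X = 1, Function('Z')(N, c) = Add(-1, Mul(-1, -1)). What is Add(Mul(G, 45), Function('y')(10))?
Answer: 540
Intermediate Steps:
Function('Z')(N, c) = 0 (Function('Z')(N, c) = Add(-1, 1) = 0)
Function('y')(D) = 0 (Function('y')(D) = Mul(1, 0) = 0)
G = 12 (G = Mul(2, 6) = 12)
Add(Mul(G, 45), Function('y')(10)) = Add(Mul(12, 45), 0) = Add(540, 0) = 540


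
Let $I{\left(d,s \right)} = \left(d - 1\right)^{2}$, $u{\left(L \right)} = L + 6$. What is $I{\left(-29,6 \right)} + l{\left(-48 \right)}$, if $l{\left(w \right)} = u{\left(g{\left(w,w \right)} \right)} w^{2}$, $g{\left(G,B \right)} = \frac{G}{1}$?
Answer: $-95868$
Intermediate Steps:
$g{\left(G,B \right)} = G$ ($g{\left(G,B \right)} = G 1 = G$)
$u{\left(L \right)} = 6 + L$
$I{\left(d,s \right)} = \left(-1 + d\right)^{2}$
$l{\left(w \right)} = w^{2} \left(6 + w\right)$ ($l{\left(w \right)} = \left(6 + w\right) w^{2} = w^{2} \left(6 + w\right)$)
$I{\left(-29,6 \right)} + l{\left(-48 \right)} = \left(-1 - 29\right)^{2} + \left(-48\right)^{2} \left(6 - 48\right) = \left(-30\right)^{2} + 2304 \left(-42\right) = 900 - 96768 = -95868$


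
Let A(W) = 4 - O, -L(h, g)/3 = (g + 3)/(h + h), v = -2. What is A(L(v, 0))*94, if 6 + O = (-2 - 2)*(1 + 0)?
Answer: 1316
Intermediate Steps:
O = -10 (O = -6 + (-2 - 2)*(1 + 0) = -6 - 4*1 = -6 - 4 = -10)
L(h, g) = -3*(3 + g)/(2*h) (L(h, g) = -3*(g + 3)/(h + h) = -3*(3 + g)/(2*h))
A(W) = 14 (A(W) = 4 - 1*(-10) = 4 + 10 = 14)
A(L(v, 0))*94 = 14*94 = 1316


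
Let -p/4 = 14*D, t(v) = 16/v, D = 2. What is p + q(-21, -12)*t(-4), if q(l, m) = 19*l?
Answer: 1484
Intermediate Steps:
p = -112 (p = -56*2 = -4*28 = -112)
p + q(-21, -12)*t(-4) = -112 + (19*(-21))*(16/(-4)) = -112 - 6384*(-1)/4 = -112 - 399*(-4) = -112 + 1596 = 1484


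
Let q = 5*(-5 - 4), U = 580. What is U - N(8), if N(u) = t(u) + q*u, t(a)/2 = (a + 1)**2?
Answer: 778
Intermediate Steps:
q = -45 (q = 5*(-9) = -45)
t(a) = 2*(1 + a)**2 (t(a) = 2*(a + 1)**2 = 2*(1 + a)**2)
N(u) = -45*u + 2*(1 + u)**2 (N(u) = 2*(1 + u)**2 - 45*u = -45*u + 2*(1 + u)**2)
U - N(8) = 580 - (-45*8 + 2*(1 + 8)**2) = 580 - (-360 + 2*9**2) = 580 - (-360 + 2*81) = 580 - (-360 + 162) = 580 - 1*(-198) = 580 + 198 = 778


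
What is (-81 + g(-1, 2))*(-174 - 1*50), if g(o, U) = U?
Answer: 17696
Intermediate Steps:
(-81 + g(-1, 2))*(-174 - 1*50) = (-81 + 2)*(-174 - 1*50) = -79*(-174 - 50) = -79*(-224) = 17696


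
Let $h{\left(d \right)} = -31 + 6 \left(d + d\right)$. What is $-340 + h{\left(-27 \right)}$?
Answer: $-695$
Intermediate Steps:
$h{\left(d \right)} = -31 + 12 d$ ($h{\left(d \right)} = -31 + 6 \cdot 2 d = -31 + 12 d$)
$-340 + h{\left(-27 \right)} = -340 + \left(-31 + 12 \left(-27\right)\right) = -340 - 355 = -695$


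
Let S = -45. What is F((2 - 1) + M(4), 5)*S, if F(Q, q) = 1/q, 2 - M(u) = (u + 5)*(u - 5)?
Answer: -9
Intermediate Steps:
M(u) = 2 - (-5 + u)*(5 + u) (M(u) = 2 - (u + 5)*(u - 5) = 2 - (5 + u)*(-5 + u) = 2 - (-5 + u)*(5 + u))
F(Q, q) = 1/q
F((2 - 1) + M(4), 5)*S = -45/5 = (⅕)*(-45) = -9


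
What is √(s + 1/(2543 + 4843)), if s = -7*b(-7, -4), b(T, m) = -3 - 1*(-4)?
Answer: I*√381863586/7386 ≈ 2.6457*I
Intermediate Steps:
b(T, m) = 1 (b(T, m) = -3 + 4 = 1)
s = -7 (s = -7*1 = -7)
√(s + 1/(2543 + 4843)) = √(-7 + 1/(2543 + 4843)) = √(-7 + 1/7386) = √(-51701/7386) = I*√381863586/7386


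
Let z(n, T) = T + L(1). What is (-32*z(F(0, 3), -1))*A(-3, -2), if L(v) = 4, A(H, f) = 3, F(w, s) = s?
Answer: -288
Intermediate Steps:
z(n, T) = 4 + T (z(n, T) = T + 4 = 4 + T)
(-32*z(F(0, 3), -1))*A(-3, -2) = -32*(4 - 1)*3 = -32*3*3 = -96*3 = -288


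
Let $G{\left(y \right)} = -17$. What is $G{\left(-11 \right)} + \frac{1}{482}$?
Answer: $- \frac{8193}{482} \approx -16.998$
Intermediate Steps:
$G{\left(-11 \right)} + \frac{1}{482} = -17 + \frac{1}{482} = - \frac{8193}{482}$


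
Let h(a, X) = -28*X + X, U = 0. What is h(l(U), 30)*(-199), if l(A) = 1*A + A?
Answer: 161190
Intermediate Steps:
l(A) = 2*A (l(A) = A + A = 2*A)
h(a, X) = -27*X
h(l(U), 30)*(-199) = -27*30*(-199) = -810*(-199) = 161190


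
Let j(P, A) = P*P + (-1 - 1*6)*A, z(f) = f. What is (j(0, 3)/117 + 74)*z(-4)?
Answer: -11516/39 ≈ -295.28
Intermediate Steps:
j(P, A) = P² - 7*A (j(P, A) = P² + (-1 - 6)*A = P² - 7*A)
(j(0, 3)/117 + 74)*z(-4) = ((0² - 7*3)/117 + 74)*(-4) = ((0 - 21)*(1/117) + 74)*(-4) = (-21*1/117 + 74)*(-4) = (-7/39 + 74)*(-4) = (2879/39)*(-4) = -11516/39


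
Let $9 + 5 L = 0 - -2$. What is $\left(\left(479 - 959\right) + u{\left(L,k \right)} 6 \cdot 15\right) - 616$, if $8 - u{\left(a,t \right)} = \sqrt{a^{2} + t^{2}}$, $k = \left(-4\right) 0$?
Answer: $-502$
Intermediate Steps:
$k = 0$
$L = - \frac{7}{5}$ ($L = - \frac{9}{5} + \frac{0 - -2}{5} = - \frac{9}{5} + \frac{0 + 2}{5} = - \frac{9}{5} + \frac{1}{5} \cdot 2 = - \frac{9}{5} + \frac{2}{5} = - \frac{7}{5} \approx -1.4$)
$u{\left(a,t \right)} = 8 - \sqrt{a^{2} + t^{2}}$
$\left(\left(479 - 959\right) + u{\left(L,k \right)} 6 \cdot 15\right) - 616 = \left(\left(479 - 959\right) + \left(8 - \sqrt{\left(- \frac{7}{5}\right)^{2} + 0^{2}}\right) 6 \cdot 15\right) - 616 = \left(-480 + \left(8 - \sqrt{\frac{49}{25} + 0}\right) 6 \cdot 15\right) - 616 = \left(-480 + \left(8 - \sqrt{\frac{49}{25}}\right) 6 \cdot 15\right) - 616 = \left(-480 + \left(8 - \frac{7}{5}\right) 6 \cdot 15\right) - 616 = \left(-480 + \frac{33}{5} \cdot 6 \cdot 15\right) - 616 = \left(-480 + \frac{198}{5} \cdot 15\right) - 616 = \left(-480 + 594\right) - 616 = 114 - 616 = -502$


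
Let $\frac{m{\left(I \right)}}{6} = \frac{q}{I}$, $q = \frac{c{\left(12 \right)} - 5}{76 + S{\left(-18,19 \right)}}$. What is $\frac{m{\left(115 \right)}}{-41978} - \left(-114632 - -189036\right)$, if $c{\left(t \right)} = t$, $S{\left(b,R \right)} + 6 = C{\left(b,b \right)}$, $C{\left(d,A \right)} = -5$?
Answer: $- \frac{11673450031121}{156892775} \approx -74404.0$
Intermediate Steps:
$S{\left(b,R \right)} = -11$ ($S{\left(b,R \right)} = -6 - 5 = -11$)
$q = \frac{7}{65}$ ($q = \frac{12 - 5}{76 - 11} = \frac{7}{65} \approx 0.10769$)
$m{\left(I \right)} = \frac{42}{65 I}$ ($m{\left(I \right)} = 6 \frac{7}{65 I} = \frac{42}{65 I}$)
$\frac{m{\left(115 \right)}}{-41978} - \left(-114632 - -189036\right) = \frac{\frac{42}{65} \cdot \frac{1}{115}}{-41978} - \left(-114632 - -189036\right) = \frac{42}{65} \cdot \frac{1}{115} \left(- \frac{1}{41978}\right) - \left(-114632 + 189036\right) = \frac{42}{7475} \left(- \frac{1}{41978}\right) - 74404 = - \frac{21}{156892775} - 74404 = - \frac{11673450031121}{156892775}$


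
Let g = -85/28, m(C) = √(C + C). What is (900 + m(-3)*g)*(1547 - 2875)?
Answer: -1195200 + 28220*I*√6/7 ≈ -1.1952e+6 + 9874.9*I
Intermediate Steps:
m(C) = √2*√C (m(C) = √(2*C) = √2*√C)
g = -85/28 (g = -85*1/28 = -85/28 ≈ -3.0357)
(900 + m(-3)*g)*(1547 - 2875) = (900 + (√2*√(-3))*(-85/28))*(1547 - 2875) = (900 + (√2*(I*√3))*(-85/28))*(-1328) = (900 + (I*√6)*(-85/28))*(-1328) = (900 - 85*I*√6/28)*(-1328) = -1195200 + 28220*I*√6/7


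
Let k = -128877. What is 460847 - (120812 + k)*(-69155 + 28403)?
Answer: -328204033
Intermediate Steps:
460847 - (120812 + k)*(-69155 + 28403) = 460847 - (120812 - 128877)*(-69155 + 28403) = 460847 - (-8065)*(-40752) = 460847 - 1*328664880 = 460847 - 328664880 = -328204033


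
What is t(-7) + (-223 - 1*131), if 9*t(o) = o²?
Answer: -3137/9 ≈ -348.56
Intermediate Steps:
t(o) = o²/9
t(-7) + (-223 - 1*131) = (⅑)*(-7)² + (-223 - 1*131) = (⅑)*49 + (-223 - 131) = 49/9 - 354 = -3137/9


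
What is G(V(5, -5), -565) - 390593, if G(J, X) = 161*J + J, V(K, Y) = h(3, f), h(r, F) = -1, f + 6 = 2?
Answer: -390755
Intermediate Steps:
f = -4 (f = -6 + 2 = -4)
V(K, Y) = -1
G(J, X) = 162*J
G(V(5, -5), -565) - 390593 = 162*(-1) - 390593 = -162 - 390593 = -390755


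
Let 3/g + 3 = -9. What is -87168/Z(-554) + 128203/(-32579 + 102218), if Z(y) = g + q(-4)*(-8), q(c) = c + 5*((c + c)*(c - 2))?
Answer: 25249486667/525983367 ≈ 48.004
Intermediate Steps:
q(c) = c + 10*c*(-2 + c) (q(c) = c + 5*((2*c)*(-2 + c)) = c + 5*(2*c*(-2 + c)) = c + 10*c*(-2 + c))
g = -1/4 (g = 3/(-3 - 9) = 3/(-12) = 3*(-1/12) = -1/4 ≈ -0.25000)
Z(y) = -7553/4 (Z(y) = -1/4 - 4*(-19 + 10*(-4))*(-8) = -1/4 - 4*(-19 - 40)*(-8) = -1/4 - 4*(-59)*(-8) = -1/4 + 236*(-8) = -1/4 - 1888 = -7553/4)
-87168/Z(-554) + 128203/(-32579 + 102218) = -87168/(-7553/4) + 128203/(-32579 + 102218) = -87168*(-4/7553) + 128203/69639 = 348672/7553 + 128203*(1/69639) = 348672/7553 + 128203/69639 = 25249486667/525983367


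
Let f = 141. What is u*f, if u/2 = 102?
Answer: 28764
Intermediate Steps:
u = 204 (u = 2*102 = 204)
u*f = 204*141 = 28764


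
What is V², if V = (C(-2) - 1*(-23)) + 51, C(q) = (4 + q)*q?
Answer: 4900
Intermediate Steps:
C(q) = q*(4 + q)
V = 70 (V = (-2*(4 - 2) - 1*(-23)) + 51 = (-2*2 + 23) + 51 = (-4 + 23) + 51 = 19 + 51 = 70)
V² = 70² = 4900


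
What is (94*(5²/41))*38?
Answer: 89300/41 ≈ 2178.0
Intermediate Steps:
(94*(5²/41))*38 = (94*(25*(1/41)))*38 = (94*(25/41))*38 = (2350/41)*38 = 89300/41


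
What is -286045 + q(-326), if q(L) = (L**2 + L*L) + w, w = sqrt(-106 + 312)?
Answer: -73493 + sqrt(206) ≈ -73479.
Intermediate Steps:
w = sqrt(206) ≈ 14.353
q(L) = sqrt(206) + 2*L**2 (q(L) = (L**2 + L*L) + sqrt(206) = (L**2 + L**2) + sqrt(206) = 2*L**2 + sqrt(206) = sqrt(206) + 2*L**2)
-286045 + q(-326) = -286045 + (sqrt(206) + 2*(-326)**2) = -286045 + (sqrt(206) + 2*106276) = -286045 + (sqrt(206) + 212552) = -286045 + (212552 + sqrt(206)) = -73493 + sqrt(206)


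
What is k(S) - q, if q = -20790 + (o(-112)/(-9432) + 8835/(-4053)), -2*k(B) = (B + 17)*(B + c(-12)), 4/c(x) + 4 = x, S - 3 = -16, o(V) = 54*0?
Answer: 56252073/2702 ≈ 20819.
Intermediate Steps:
o(V) = 0
S = -13 (S = 3 - 16 = -13)
c(x) = 4/(-4 + x)
k(B) = -(17 + B)*(-¼ + B)/2 (k(B) = -(B + 17)*(B + 4/(-4 - 12))/2 = -(17 + B)*(B + 4/(-16))/2 = -(17 + B)*(B + 4*(-1/16))/2 = -(17 + B)*(B - ¼)/2 = -(17 + B)*(-¼ + B)/2)
q = -28090235/1351 (q = -20790 + (0/(-9432) + 8835/(-4053)) = -20790 + (0*(-1/9432) + 8835*(-1/4053)) = -20790 + (0 - 2945/1351) = -20790 - 2945/1351 = -28090235/1351 ≈ -20792.)
k(S) - q = (17/8 - 67/8*(-13) - ½*(-13)²) - 1*(-28090235/1351) = (17/8 + 871/8 - ½*169) + 28090235/1351 = (17/8 + 871/8 - 169/2) + 28090235/1351 = 53/2 + 28090235/1351 = 56252073/2702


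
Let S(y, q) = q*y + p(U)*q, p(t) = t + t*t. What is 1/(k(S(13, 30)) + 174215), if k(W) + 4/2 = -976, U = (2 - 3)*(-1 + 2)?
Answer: 1/173237 ≈ 5.7724e-6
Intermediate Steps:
U = -1 (U = -1*1 = -1)
p(t) = t + t**2
S(y, q) = q*y (S(y, q) = q*y + (-(1 - 1))*q = q*y + (-1*0)*q = q*y + 0*q = q*y + 0 = q*y)
k(W) = -978 (k(W) = -2 - 976 = -978)
1/(k(S(13, 30)) + 174215) = 1/(-978 + 174215) = 1/173237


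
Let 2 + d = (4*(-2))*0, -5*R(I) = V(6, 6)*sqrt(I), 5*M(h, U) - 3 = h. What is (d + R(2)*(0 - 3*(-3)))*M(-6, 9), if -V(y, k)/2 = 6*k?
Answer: 6/5 - 1944*sqrt(2)/25 ≈ -108.77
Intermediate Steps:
M(h, U) = 3/5 + h/5
V(y, k) = -12*k
R(I) = 72*sqrt(I)/5 (R(I) = -(-12*6)*sqrt(I)/5 = -(-72)*sqrt(I)/5 = 72*sqrt(I)/5)
d = -2 (d = -2 + (4*(-2))*0 = -2 - 8*0 = -2 + 0 = -2)
(d + R(2)*(0 - 3*(-3)))*M(-6, 9) = (-2 + (72*sqrt(2)/5)*(0 - 3*(-3)))*(3/5 + (1/5)*(-6)) = (-2 + (72*sqrt(2)/5)*(0 + 9))*(3/5 - 6/5) = (-2 + (72*sqrt(2)/5)*9)*(-3/5) = (-2 + 648*sqrt(2)/5)*(-3/5) = 6/5 - 1944*sqrt(2)/25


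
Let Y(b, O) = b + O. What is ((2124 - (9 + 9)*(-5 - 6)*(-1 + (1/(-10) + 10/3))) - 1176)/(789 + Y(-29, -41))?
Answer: 6951/3595 ≈ 1.9335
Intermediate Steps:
Y(b, O) = O + b
((2124 - (9 + 9)*(-5 - 6)*(-1 + (1/(-10) + 10/3))) - 1176)/(789 + Y(-29, -41)) = ((2124 - (9 + 9)*(-5 - 6)*(-1 + (1/(-10) + 10/3))) - 1176)/(789 + (-41 - 29)) = ((2124 - 18*(-11)*(-1 + (1*(-⅒) + 10*(⅓)))) - 1176)/(789 - 70) = ((2124 - (-198)*(-1 + (-⅒ + 10/3))) - 1176)/719 = ((2124 - (-198)*(-1 + 97/30)) - 1176)*(1/719) = ((2124 - (-198)*67/30) - 1176)*(1/719) = ((2124 - 1*(-2211/5)) - 1176)*(1/719) = ((2124 + 2211/5) - 1176)*(1/719) = (12831/5 - 1176)*(1/719) = (6951/5)*(1/719) = 6951/3595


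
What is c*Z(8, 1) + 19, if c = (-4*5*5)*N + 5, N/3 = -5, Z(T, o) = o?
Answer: 1524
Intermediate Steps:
N = -15 (N = 3*(-5) = -15)
c = 1505 (c = (-4*5*5)*(-15) + 5 = -20*5*(-15) + 5 = -100*(-15) + 5 = 1500 + 5 = 1505)
c*Z(8, 1) + 19 = 1505*1 + 19 = 1505 + 19 = 1524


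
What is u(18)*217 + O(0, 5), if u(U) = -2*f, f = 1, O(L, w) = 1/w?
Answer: -2169/5 ≈ -433.80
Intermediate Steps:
u(U) = -2 (u(U) = -2*1 = -2)
u(18)*217 + O(0, 5) = -2*217 + 1/5 = -434 + 1/5 = -2169/5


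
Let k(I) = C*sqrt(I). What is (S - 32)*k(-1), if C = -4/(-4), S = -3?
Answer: -35*I ≈ -35.0*I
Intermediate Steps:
C = 1 (C = -4*(-1/4) = 1)
k(I) = sqrt(I) (k(I) = 1*sqrt(I) = sqrt(I))
(S - 32)*k(-1) = (-3 - 32)*sqrt(-1) = -35*I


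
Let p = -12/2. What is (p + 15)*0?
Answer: 0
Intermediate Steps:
p = -6 (p = -12*1/2 = -6)
(p + 15)*0 = (-6 + 15)*0 = 9*0 = 0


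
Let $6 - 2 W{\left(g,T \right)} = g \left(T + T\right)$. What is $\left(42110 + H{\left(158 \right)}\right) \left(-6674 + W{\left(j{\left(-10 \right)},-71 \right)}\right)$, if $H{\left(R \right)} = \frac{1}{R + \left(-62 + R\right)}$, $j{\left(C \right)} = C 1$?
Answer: $- \frac{78946740521}{254} \approx -3.1081 \cdot 10^{8}$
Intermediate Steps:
$j{\left(C \right)} = C$
$W{\left(g,T \right)} = 3 - T g$ ($W{\left(g,T \right)} = 3 - \frac{g \left(T + T\right)}{2} = 3 - \frac{g 2 T}{2} = 3 - \frac{2 T g}{2} = 3 - T g$)
$H{\left(R \right)} = \frac{1}{-62 + 2 R}$
$\left(42110 + H{\left(158 \right)}\right) \left(-6674 + W{\left(j{\left(-10 \right)},-71 \right)}\right) = \left(42110 + \frac{1}{2 \left(-31 + 158\right)}\right) \left(-6674 + \left(3 - \left(-71\right) \left(-10\right)\right)\right) = \left(42110 + \frac{1}{2 \cdot 127}\right) \left(-6674 + \left(3 - 710\right)\right) = \left(42110 + \frac{1}{2} \cdot \frac{1}{127}\right) \left(-6674 - 707\right) = \left(42110 + \frac{1}{254}\right) \left(-7381\right) = \frac{10695941}{254} \left(-7381\right) = - \frac{78946740521}{254}$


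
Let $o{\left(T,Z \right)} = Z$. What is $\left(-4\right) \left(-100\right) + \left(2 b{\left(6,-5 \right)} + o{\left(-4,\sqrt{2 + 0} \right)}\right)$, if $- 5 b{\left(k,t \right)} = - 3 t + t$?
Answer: $396 + \sqrt{2} \approx 397.41$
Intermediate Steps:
$b{\left(k,t \right)} = \frac{2 t}{5}$ ($b{\left(k,t \right)} = - \frac{- 3 t + t}{5} = - \frac{\left(-2\right) t}{5} = \frac{2 t}{5}$)
$\left(-4\right) \left(-100\right) + \left(2 b{\left(6,-5 \right)} + o{\left(-4,\sqrt{2 + 0} \right)}\right) = \left(-4\right) \left(-100\right) + \left(2 \cdot \frac{2}{5} \left(-5\right) + \sqrt{2 + 0}\right) = 400 + \left(2 \left(-2\right) + \sqrt{2}\right) = 400 - \left(4 - \sqrt{2}\right) = 396 + \sqrt{2}$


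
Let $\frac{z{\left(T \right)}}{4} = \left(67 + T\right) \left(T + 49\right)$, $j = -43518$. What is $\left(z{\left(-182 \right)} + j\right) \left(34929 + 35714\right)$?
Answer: $1247696666$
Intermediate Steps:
$z{\left(T \right)} = 4 \left(49 + T\right) \left(67 + T\right)$ ($z{\left(T \right)} = 4 \left(67 + T\right) \left(T + 49\right) = 4 \left(67 + T\right) \left(49 + T\right) = 4 \left(49 + T\right) \left(67 + T\right)$)
$\left(z{\left(-182 \right)} + j\right) \left(34929 + 35714\right) = \left(\left(13132 + 4 \left(-182\right)^{2} + 464 \left(-182\right)\right) - 43518\right) \left(34929 + 35714\right) = \left(\left(13132 + 4 \cdot 33124 - 84448\right) - 43518\right) 70643 = \left(\left(13132 + 132496 - 84448\right) - 43518\right) 70643 = \left(61180 - 43518\right) 70643 = 17662 \cdot 70643 = 1247696666$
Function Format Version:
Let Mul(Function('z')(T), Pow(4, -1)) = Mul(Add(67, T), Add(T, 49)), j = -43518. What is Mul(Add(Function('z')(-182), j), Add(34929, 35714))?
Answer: 1247696666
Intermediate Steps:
Function('z')(T) = Mul(4, Add(49, T), Add(67, T)) (Function('z')(T) = Mul(4, Mul(Add(67, T), Add(T, 49))) = Mul(4, Mul(Add(67, T), Add(49, T))) = Mul(4, Mul(Add(49, T), Add(67, T))) = Mul(4, Add(49, T), Add(67, T)))
Mul(Add(Function('z')(-182), j), Add(34929, 35714)) = Mul(Add(Add(13132, Mul(4, Pow(-182, 2)), Mul(464, -182)), -43518), Add(34929, 35714)) = Mul(Add(Add(13132, Mul(4, 33124), -84448), -43518), 70643) = Mul(Add(Add(13132, 132496, -84448), -43518), 70643) = Mul(Add(61180, -43518), 70643) = Mul(17662, 70643) = 1247696666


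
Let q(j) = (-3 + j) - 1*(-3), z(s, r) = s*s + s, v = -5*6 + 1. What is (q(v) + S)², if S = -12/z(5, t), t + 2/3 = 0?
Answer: 21609/25 ≈ 864.36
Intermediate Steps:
t = -⅔ (t = -⅔ + 0 = -⅔ ≈ -0.66667)
v = -29 (v = -30 + 1 = -29)
z(s, r) = s + s² (z(s, r) = s² + s = s + s²)
q(j) = j (q(j) = (-3 + j) + 3 = j)
S = -⅖ (S = -12*1/(5*(1 + 5)) = -12/(5*6) = -12/30 = -12*1/30 = -⅖ ≈ -0.40000)
(q(v) + S)² = (-29 - ⅖)² = (-147/5)² = 21609/25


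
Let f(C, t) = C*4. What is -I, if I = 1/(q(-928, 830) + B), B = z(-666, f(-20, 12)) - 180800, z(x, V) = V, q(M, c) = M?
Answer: 1/181808 ≈ 5.5003e-6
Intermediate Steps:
f(C, t) = 4*C
B = -180880 (B = 4*(-20) - 180800 = -80 - 180800 = -180880)
I = -1/181808 (I = 1/(-928 - 180880) = 1/(-181808) = -1/181808 ≈ -5.5003e-6)
-I = -1*(-1/181808) = 1/181808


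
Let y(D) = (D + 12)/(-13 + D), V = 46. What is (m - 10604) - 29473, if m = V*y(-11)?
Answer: -480947/12 ≈ -40079.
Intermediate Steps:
y(D) = (12 + D)/(-13 + D)
m = -23/12 (m = 46*((12 - 11)/(-13 - 11)) = 46*(1/(-24)) = 46*(-1/24*1) = 46*(-1/24) = -23/12 ≈ -1.9167)
(m - 10604) - 29473 = (-23/12 - 10604) - 29473 = -127271/12 - 29473 = -480947/12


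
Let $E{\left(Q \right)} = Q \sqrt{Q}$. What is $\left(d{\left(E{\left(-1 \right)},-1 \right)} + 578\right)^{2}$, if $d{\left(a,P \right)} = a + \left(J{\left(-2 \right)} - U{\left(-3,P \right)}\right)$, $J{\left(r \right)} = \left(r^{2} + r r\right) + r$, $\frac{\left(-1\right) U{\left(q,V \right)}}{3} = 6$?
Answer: $\left(602 - i\right)^{2} \approx 3.624 \cdot 10^{5} - 1204.0 i$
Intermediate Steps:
$E{\left(Q \right)} = Q^{\frac{3}{2}}$
$U{\left(q,V \right)} = -18$ ($U{\left(q,V \right)} = \left(-3\right) 6 = -18$)
$J{\left(r \right)} = r + 2 r^{2}$ ($J{\left(r \right)} = \left(r^{2} + r^{2}\right) + r = 2 r^{2} + r = r + 2 r^{2}$)
$d{\left(a,P \right)} = 24 + a$ ($d{\left(a,P \right)} = a - \left(-18 + 2 \left(1 + 2 \left(-2\right)\right)\right) = a + \left(- 2 \left(1 - 4\right) + 18\right) = a + \left(\left(-2\right) \left(-3\right) + 18\right) = a + \left(6 + 18\right) = a + 24 = 24 + a$)
$\left(d{\left(E{\left(-1 \right)},-1 \right)} + 578\right)^{2} = \left(\left(24 + \left(-1\right)^{\frac{3}{2}}\right) + 578\right)^{2} = \left(\left(24 - i\right) + 578\right)^{2} = \left(602 - i\right)^{2}$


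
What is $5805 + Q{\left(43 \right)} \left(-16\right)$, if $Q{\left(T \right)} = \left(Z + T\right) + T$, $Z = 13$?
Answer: $4221$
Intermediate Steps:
$Q{\left(T \right)} = 13 + 2 T$ ($Q{\left(T \right)} = \left(13 + T\right) + T = 13 + 2 T$)
$5805 + Q{\left(43 \right)} \left(-16\right) = 5805 + \left(13 + 2 \cdot 43\right) \left(-16\right) = 5805 + \left(13 + 86\right) \left(-16\right) = 5805 + 99 \left(-16\right) = 5805 - 1584 = 4221$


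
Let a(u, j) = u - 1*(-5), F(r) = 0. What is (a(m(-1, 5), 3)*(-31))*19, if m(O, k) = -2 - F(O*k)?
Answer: -1767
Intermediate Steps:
m(O, k) = -2 (m(O, k) = -2 - 1*0 = -2 + 0 = -2)
a(u, j) = 5 + u (a(u, j) = u + 5 = 5 + u)
(a(m(-1, 5), 3)*(-31))*19 = ((5 - 2)*(-31))*19 = (3*(-31))*19 = -93*19 = -1767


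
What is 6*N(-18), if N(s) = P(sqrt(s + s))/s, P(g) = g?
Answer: -2*I ≈ -2.0*I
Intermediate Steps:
N(s) = sqrt(2)/sqrt(s) (N(s) = sqrt(s + s)/s = sqrt(2*s)/s = (sqrt(2)*sqrt(s))/s = sqrt(2)/sqrt(s))
6*N(-18) = 6*(sqrt(2)/sqrt(-18)) = 6*(sqrt(2)*(-I*sqrt(2)/6)) = 6*(-I/3) = -2*I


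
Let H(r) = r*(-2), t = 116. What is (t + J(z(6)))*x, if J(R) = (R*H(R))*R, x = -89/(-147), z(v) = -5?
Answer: 10858/49 ≈ 221.59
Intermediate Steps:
H(r) = -2*r
x = 89/147 (x = -89*(-1/147) = 89/147 ≈ 0.60544)
J(R) = -2*R**3 (J(R) = (R*(-2*R))*R = (-2*R**2)*R = -2*R**3)
(t + J(z(6)))*x = (116 - 2*(-5)**3)*(89/147) = (116 - 2*(-125))*(89/147) = (116 + 250)*(89/147) = 366*(89/147) = 10858/49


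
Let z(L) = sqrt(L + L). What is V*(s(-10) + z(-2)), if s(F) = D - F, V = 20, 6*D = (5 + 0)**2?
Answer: 850/3 + 40*I ≈ 283.33 + 40.0*I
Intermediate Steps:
z(L) = sqrt(2)*sqrt(L) (z(L) = sqrt(2*L) = sqrt(2)*sqrt(L))
D = 25/6 (D = (5 + 0)**2/6 = (1/6)*5**2 = (1/6)*25 = 25/6 ≈ 4.1667)
s(F) = 25/6 - F
V*(s(-10) + z(-2)) = 20*((25/6 - 1*(-10)) + sqrt(2)*sqrt(-2)) = 20*((25/6 + 10) + sqrt(2)*(I*sqrt(2))) = 20*(85/6 + 2*I) = 850/3 + 40*I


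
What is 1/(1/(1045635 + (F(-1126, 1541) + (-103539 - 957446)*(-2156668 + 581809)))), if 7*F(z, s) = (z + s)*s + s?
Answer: 11696320393306/7 ≈ 1.6709e+12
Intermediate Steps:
F(z, s) = s/7 + s*(s + z)/7 (F(z, s) = ((z + s)*s + s)/7 = ((s + z)*s + s)/7 = (s*(s + z) + s)/7 = (s + s*(s + z))/7 = s/7 + s*(s + z)/7)
1/(1/(1045635 + (F(-1126, 1541) + (-103539 - 957446)*(-2156668 + 581809)))) = 1/(1/(1045635 + ((1/7)*1541*(1 + 1541 - 1126) + (-103539 - 957446)*(-2156668 + 581809)))) = 1/(1/(1045635 + ((1/7)*1541*416 - 1060985*(-1574859)))) = 1/(1/(1045635 + (641056/7 + 1670901776115))) = 1/(1/(1045635 + 11696313073861/7)) = 1/(1/(11696320393306/7)) = 1/(7/11696320393306) = 11696320393306/7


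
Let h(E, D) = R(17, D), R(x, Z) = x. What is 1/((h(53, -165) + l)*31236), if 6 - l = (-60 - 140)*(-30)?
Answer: -1/186697572 ≈ -5.3563e-9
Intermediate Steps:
h(E, D) = 17
l = -5994 (l = 6 - (-60 - 140)*(-30) = 6 - (-200)*(-30) = 6 - 1*6000 = 6 - 6000 = -5994)
1/((h(53, -165) + l)*31236) = 1/((17 - 5994)*31236) = (1/31236)/(-5977) = -1/5977*1/31236 = -1/186697572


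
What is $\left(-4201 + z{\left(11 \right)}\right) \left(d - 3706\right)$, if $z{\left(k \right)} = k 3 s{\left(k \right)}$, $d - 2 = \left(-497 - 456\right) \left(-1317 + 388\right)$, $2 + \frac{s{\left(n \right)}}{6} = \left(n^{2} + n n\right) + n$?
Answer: $40111656601$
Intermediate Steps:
$s{\left(n \right)} = -12 + 6 n + 12 n^{2}$ ($s{\left(n \right)} = -12 + 6 \left(\left(n^{2} + n n\right) + n\right) = -12 + 6 \left(\left(n^{2} + n^{2}\right) + n\right) = -12 + 6 \left(2 n^{2} + n\right) = -12 + 6 \left(n + 2 n^{2}\right) = -12 + \left(6 n + 12 n^{2}\right) = -12 + 6 n + 12 n^{2}$)
$d = 885339$ ($d = 2 + \left(-497 - 456\right) \left(-1317 + 388\right) = 2 - -885337 = 2 + 885337 = 885339$)
$z{\left(k \right)} = 3 k \left(-12 + 6 k + 12 k^{2}\right)$ ($z{\left(k \right)} = k 3 \left(-12 + 6 k + 12 k^{2}\right) = 3 k \left(-12 + 6 k + 12 k^{2}\right)$)
$\left(-4201 + z{\left(11 \right)}\right) \left(d - 3706\right) = \left(-4201 + 18 \cdot 11 \left(-2 + 11 + 2 \cdot 11^{2}\right)\right) \left(885339 - 3706\right) = \left(-4201 + 18 \cdot 11 \left(-2 + 11 + 2 \cdot 121\right)\right) 881633 = \left(-4201 + 18 \cdot 11 \left(-2 + 11 + 242\right)\right) 881633 = \left(-4201 + 18 \cdot 11 \cdot 251\right) 881633 = \left(-4201 + 49698\right) 881633 = 45497 \cdot 881633 = 40111656601$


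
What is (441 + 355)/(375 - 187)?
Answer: 199/47 ≈ 4.2340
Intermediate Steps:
(441 + 355)/(375 - 187) = 796/188 = 796*(1/188) = 199/47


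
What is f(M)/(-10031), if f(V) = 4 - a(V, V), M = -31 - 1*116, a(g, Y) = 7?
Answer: 3/10031 ≈ 0.00029907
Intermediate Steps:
M = -147 (M = -31 - 116 = -147)
f(V) = -3 (f(V) = 4 - 1*7 = 4 - 7 = -3)
f(M)/(-10031) = -3/(-10031) = -3*(-1/10031) = 3/10031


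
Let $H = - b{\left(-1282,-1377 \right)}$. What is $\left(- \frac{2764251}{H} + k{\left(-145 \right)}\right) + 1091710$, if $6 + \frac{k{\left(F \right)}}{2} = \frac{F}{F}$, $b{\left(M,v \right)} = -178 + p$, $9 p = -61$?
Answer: $\frac{1790618841}{1663} \approx 1.0767 \cdot 10^{6}$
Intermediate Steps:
$p = - \frac{61}{9}$ ($p = \frac{1}{9} \left(-61\right) = - \frac{61}{9} \approx -6.7778$)
$b{\left(M,v \right)} = - \frac{1663}{9}$ ($b{\left(M,v \right)} = -178 - \frac{61}{9} = - \frac{1663}{9}$)
$H = \frac{1663}{9}$ ($H = \left(-1\right) \left(- \frac{1663}{9}\right) = \frac{1663}{9} \approx 184.78$)
$k{\left(F \right)} = -10$ ($k{\left(F \right)} = -12 + 2 \frac{F}{F} = -12 + 2 \cdot 1 = -12 + 2 = -10$)
$\left(- \frac{2764251}{H} + k{\left(-145 \right)}\right) + 1091710 = \left(- \frac{2764251}{\frac{1663}{9}} - 10\right) + 1091710 = \left(\left(-2764251\right) \frac{9}{1663} - 10\right) + 1091710 = \left(- \frac{24878259}{1663} - 10\right) + 1091710 = - \frac{24894889}{1663} + 1091710 = \frac{1790618841}{1663}$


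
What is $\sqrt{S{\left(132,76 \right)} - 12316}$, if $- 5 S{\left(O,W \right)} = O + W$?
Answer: $\frac{2 i \sqrt{77235}}{5} \approx 111.16 i$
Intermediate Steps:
$S{\left(O,W \right)} = - \frac{O}{5} - \frac{W}{5}$ ($S{\left(O,W \right)} = - \frac{O + W}{5} = - \frac{O}{5} - \frac{W}{5}$)
$\sqrt{S{\left(132,76 \right)} - 12316} = \sqrt{\left(\left(- \frac{1}{5}\right) 132 - \frac{76}{5}\right) - 12316} = \sqrt{\left(- \frac{132}{5} - \frac{76}{5}\right) - 12316} = \sqrt{- \frac{208}{5} - 12316} = \sqrt{- \frac{61788}{5}} = \frac{2 i \sqrt{77235}}{5}$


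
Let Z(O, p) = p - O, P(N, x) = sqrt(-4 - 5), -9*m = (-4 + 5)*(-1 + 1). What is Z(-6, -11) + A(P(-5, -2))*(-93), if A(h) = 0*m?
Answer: -5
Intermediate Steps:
m = 0 (m = -(-4 + 5)*(-1 + 1)/9 = -0/9 = -1/9*0 = 0)
P(N, x) = 3*I (P(N, x) = sqrt(-9) = 3*I)
A(h) = 0 (A(h) = 0*0 = 0)
Z(-6, -11) + A(P(-5, -2))*(-93) = (-11 - 1*(-6)) + 0*(-93) = (-11 + 6) + 0 = -5 + 0 = -5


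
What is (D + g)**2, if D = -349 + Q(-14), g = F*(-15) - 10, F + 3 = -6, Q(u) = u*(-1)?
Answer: 44100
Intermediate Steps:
Q(u) = -u
F = -9 (F = -3 - 6 = -9)
g = 125 (g = -9*(-15) - 10 = 135 - 10 = 125)
D = -335 (D = -349 - 1*(-14) = -349 + 14 = -335)
(D + g)**2 = (-335 + 125)**2 = (-210)**2 = 44100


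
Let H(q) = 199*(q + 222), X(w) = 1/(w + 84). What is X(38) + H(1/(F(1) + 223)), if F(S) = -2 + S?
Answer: 299135363/6771 ≈ 44179.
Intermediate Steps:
X(w) = 1/(84 + w)
H(q) = 44178 + 199*q (H(q) = 199*(222 + q) = 44178 + 199*q)
X(38) + H(1/(F(1) + 223)) = 1/(84 + 38) + (44178 + 199/((-2 + 1) + 223)) = 1/122 + (44178 + 199/(-1 + 223)) = 1/122 + (44178 + 199/222) = 1/122 + 9807715/222 = 299135363/6771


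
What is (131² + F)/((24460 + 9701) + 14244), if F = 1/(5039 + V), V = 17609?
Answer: 388662329/1096276440 ≈ 0.35453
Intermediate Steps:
F = 1/22648 (F = 1/(5039 + 17609) = 1/22648 ≈ 4.4154e-5)
(131² + F)/((24460 + 9701) + 14244) = (131² + 1/22648)/((24460 + 9701) + 14244) = (17161 + 1/22648)/(34161 + 14244) = (388662329/22648)/48405 = (388662329/22648)*(1/48405) = 388662329/1096276440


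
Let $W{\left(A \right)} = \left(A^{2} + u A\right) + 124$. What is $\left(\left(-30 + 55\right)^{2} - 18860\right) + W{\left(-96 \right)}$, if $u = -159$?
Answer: $6369$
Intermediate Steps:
$W{\left(A \right)} = 124 + A^{2} - 159 A$ ($W{\left(A \right)} = \left(A^{2} - 159 A\right) + 124 = 124 + A^{2} - 159 A$)
$\left(\left(-30 + 55\right)^{2} - 18860\right) + W{\left(-96 \right)} = \left(\left(-30 + 55\right)^{2} - 18860\right) + \left(124 + \left(-96\right)^{2} - -15264\right) = \left(25^{2} - 18860\right) + \left(124 + 9216 + 15264\right) = \left(625 - 18860\right) + 24604 = -18235 + 24604 = 6369$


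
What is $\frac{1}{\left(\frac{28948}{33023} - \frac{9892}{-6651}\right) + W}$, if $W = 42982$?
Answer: $\frac{219635973}{9440912588150} \approx 2.3264 \cdot 10^{-5}$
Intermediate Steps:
$\frac{1}{\left(\frac{28948}{33023} - \frac{9892}{-6651}\right) + W} = \frac{1}{\left(\frac{28948}{33023} - \frac{9892}{-6651}\right) + 42982} = \frac{1}{\left(28948 \cdot \frac{1}{33023} - - \frac{9892}{6651}\right) + 42982} = \frac{1}{\left(\frac{28948}{33023} + \frac{9892}{6651}\right) + 42982} = \frac{1}{\frac{519196664}{219635973} + 42982} = \frac{1}{\frac{9440912588150}{219635973}} = \frac{219635973}{9440912588150}$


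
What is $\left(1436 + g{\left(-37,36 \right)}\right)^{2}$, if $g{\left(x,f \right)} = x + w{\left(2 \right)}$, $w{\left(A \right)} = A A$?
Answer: $1968409$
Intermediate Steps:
$w{\left(A \right)} = A^{2}$
$g{\left(x,f \right)} = 4 + x$ ($g{\left(x,f \right)} = x + 2^{2} = x + 4 = 4 + x$)
$\left(1436 + g{\left(-37,36 \right)}\right)^{2} = \left(1436 + \left(4 - 37\right)\right)^{2} = \left(1436 - 33\right)^{2} = 1403^{2} = 1968409$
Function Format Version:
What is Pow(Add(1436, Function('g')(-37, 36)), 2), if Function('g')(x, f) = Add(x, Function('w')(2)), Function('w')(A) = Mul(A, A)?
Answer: 1968409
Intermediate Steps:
Function('w')(A) = Pow(A, 2)
Function('g')(x, f) = Add(4, x) (Function('g')(x, f) = Add(x, Pow(2, 2)) = Add(x, 4) = Add(4, x))
Pow(Add(1436, Function('g')(-37, 36)), 2) = Pow(Add(1436, Add(4, -37)), 2) = Pow(Add(1436, -33), 2) = Pow(1403, 2) = 1968409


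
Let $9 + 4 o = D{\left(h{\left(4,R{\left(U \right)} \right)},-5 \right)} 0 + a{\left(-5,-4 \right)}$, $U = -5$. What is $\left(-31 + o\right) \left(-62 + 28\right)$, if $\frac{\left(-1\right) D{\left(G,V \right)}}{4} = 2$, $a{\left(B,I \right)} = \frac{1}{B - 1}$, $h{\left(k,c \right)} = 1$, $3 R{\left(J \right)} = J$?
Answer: $\frac{13583}{12} \approx 1131.9$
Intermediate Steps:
$R{\left(J \right)} = \frac{J}{3}$
$a{\left(B,I \right)} = \frac{1}{-1 + B}$
$D{\left(G,V \right)} = -8$ ($D{\left(G,V \right)} = \left(-4\right) 2 = -8$)
$o = - \frac{55}{24}$ ($o = - \frac{9}{4} + \frac{\left(-8\right) 0 + \frac{1}{-1 - 5}}{4} = - \frac{9}{4} + \frac{0 + \frac{1}{-6}}{4} = - \frac{9}{4} + \frac{0 - \frac{1}{6}}{4} = - \frac{9}{4} + \frac{1}{4} \left(- \frac{1}{6}\right) = - \frac{9}{4} - \frac{1}{24} = - \frac{55}{24} \approx -2.2917$)
$\left(-31 + o\right) \left(-62 + 28\right) = \left(-31 - \frac{55}{24}\right) \left(-62 + 28\right) = \left(- \frac{799}{24}\right) \left(-34\right) = \frac{13583}{12}$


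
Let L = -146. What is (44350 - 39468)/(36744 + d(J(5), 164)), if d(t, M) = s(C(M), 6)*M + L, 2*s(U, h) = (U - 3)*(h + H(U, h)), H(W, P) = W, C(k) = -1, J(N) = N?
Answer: 2441/17479 ≈ 0.13965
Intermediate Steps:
s(U, h) = (-3 + U)*(U + h)/2 (s(U, h) = ((U - 3)*(h + U))/2 = ((-3 + U)*(U + h))/2 = (-3 + U)*(U + h)/2)
d(t, M) = -146 - 10*M (d(t, M) = ((½)*(-1)² - 3/2*(-1) - 3/2*6 + (½)*(-1)*6)*M - 146 = ((½)*1 + 3/2 - 9 - 3)*M - 146 = (½ + 3/2 - 9 - 3)*M - 146 = -10*M - 146 = -146 - 10*M)
(44350 - 39468)/(36744 + d(J(5), 164)) = (44350 - 39468)/(36744 + (-146 - 10*164)) = 4882/(36744 + (-146 - 1640)) = 4882/(36744 - 1786) = 4882/34958 = 4882*(1/34958) = 2441/17479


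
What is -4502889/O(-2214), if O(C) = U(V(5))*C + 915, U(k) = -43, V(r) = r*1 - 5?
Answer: -1500963/32039 ≈ -46.848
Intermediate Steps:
V(r) = -5 + r (V(r) = r - 5 = -5 + r)
O(C) = 915 - 43*C (O(C) = -43*C + 915 = 915 - 43*C)
-4502889/O(-2214) = -4502889/(915 - 43*(-2214)) = -4502889/(915 + 95202) = -4502889/96117 = -4502889*1/96117 = -1500963/32039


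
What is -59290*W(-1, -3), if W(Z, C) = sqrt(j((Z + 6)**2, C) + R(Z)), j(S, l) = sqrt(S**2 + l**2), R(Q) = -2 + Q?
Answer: -59290*sqrt(-3 + sqrt(634)) ≈ -2.7923e+5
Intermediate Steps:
W(Z, C) = sqrt(-2 + Z + sqrt(C**2 + (6 + Z)**4)) (W(Z, C) = sqrt(sqrt(((Z + 6)**2)**2 + C**2) + (-2 + Z)) = sqrt(sqrt(((6 + Z)**2)**2 + C**2) + (-2 + Z)) = sqrt(sqrt((6 + Z)**4 + C**2) + (-2 + Z)) = sqrt(sqrt(C**2 + (6 + Z)**4) + (-2 + Z)) = sqrt(-2 + Z + sqrt(C**2 + (6 + Z)**4)))
-59290*W(-1, -3) = -59290*sqrt(-2 - 1 + sqrt((-3)**2 + (6 - 1)**4)) = -59290*sqrt(-2 - 1 + sqrt(9 + 5**4)) = -59290*sqrt(-2 - 1 + sqrt(9 + 625)) = -59290*sqrt(-2 - 1 + sqrt(634)) = -59290*sqrt(-3 + sqrt(634))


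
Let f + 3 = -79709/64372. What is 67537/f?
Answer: -621070252/38975 ≈ -15935.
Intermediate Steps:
f = -38975/9196 (f = -3 - 79709/64372 = -3 - 79709*1/64372 = -3 - 11387/9196 = -38975/9196 ≈ -4.2383)
67537/f = 67537/(-38975/9196) = 67537*(-9196/38975) = -621070252/38975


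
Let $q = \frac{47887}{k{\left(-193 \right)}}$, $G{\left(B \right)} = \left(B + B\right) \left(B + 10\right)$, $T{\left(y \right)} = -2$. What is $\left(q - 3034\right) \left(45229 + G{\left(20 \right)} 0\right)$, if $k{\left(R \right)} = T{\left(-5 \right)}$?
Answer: $- \frac{2440330695}{2} \approx -1.2202 \cdot 10^{9}$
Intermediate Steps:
$k{\left(R \right)} = -2$
$G{\left(B \right)} = 2 B \left(10 + B\right)$
$q = - \frac{47887}{2}$ ($q = \frac{47887}{-2} = 47887 \left(- \frac{1}{2}\right) = - \frac{47887}{2} \approx -23944.0$)
$\left(q - 3034\right) \left(45229 + G{\left(20 \right)} 0\right) = \left(- \frac{47887}{2} - 3034\right) \left(45229 + 2 \cdot 20 \left(10 + 20\right) 0\right) = - \frac{53955 \left(45229 + 2 \cdot 20 \cdot 30 \cdot 0\right)}{2} = - \frac{53955 \left(45229 + 1200 \cdot 0\right)}{2} = - \frac{53955 \left(45229 + 0\right)}{2} = \left(- \frac{53955}{2}\right) 45229 = - \frac{2440330695}{2}$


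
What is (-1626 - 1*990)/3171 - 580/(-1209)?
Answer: -441188/1277913 ≈ -0.34524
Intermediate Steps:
(-1626 - 1*990)/3171 - 580/(-1209) = (-1626 - 990)*(1/3171) - 580*(-1/1209) = -2616*1/3171 + 580/1209 = -872/1057 + 580/1209 = -441188/1277913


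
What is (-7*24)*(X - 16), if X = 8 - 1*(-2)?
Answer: 1008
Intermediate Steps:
X = 10 (X = 8 + 2 = 10)
(-7*24)*(X - 16) = (-7*24)*(10 - 16) = -168*(-6) = 1008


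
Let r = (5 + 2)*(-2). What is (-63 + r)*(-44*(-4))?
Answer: -13552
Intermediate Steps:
r = -14 (r = 7*(-2) = -14)
(-63 + r)*(-44*(-4)) = (-63 - 14)*(-44*(-4)) = -77*176 = -13552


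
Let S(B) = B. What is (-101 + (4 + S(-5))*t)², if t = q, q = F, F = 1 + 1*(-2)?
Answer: 10000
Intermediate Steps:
F = -1 (F = 1 - 2 = -1)
q = -1
t = -1
(-101 + (4 + S(-5))*t)² = (-101 + (4 - 5)*(-1))² = (-101 - 1*(-1))² = (-101 + 1)² = (-100)² = 10000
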